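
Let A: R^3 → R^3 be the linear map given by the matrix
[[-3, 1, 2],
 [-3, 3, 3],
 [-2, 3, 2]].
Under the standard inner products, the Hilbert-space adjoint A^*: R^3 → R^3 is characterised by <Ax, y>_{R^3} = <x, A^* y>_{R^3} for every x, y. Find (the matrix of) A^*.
A^* = A^T =
[[-3, -3, -2],
 [1, 3, 3],
 [2, 3, 2]]

For real matrices with standard dot products, the defining identity <Ax, y> = <x, A^* y> gives (Ax)^T y = x^T (A^*) y, i.e. x^T A^T y = x^T (A^*) y. Since this holds for all x, y, we must have A^* = A^T. Therefore
A^* =
[[-3, -3, -2],
 [1, 3, 3],
 [2, 3, 2]].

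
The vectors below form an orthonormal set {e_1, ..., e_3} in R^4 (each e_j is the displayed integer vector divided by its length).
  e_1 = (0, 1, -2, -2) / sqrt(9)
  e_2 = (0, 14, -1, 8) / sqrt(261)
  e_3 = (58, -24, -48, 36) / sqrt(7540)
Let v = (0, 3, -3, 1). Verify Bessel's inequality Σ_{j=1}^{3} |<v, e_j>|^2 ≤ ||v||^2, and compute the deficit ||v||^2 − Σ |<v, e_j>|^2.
Σ |<v, e_j>|^2 = 1154/65; ||v||^2 = 19; deficit = 81/65

Write each e_j = u_j / sqrt(<u_j, u_j>) where u_j is the displayed integer vector. Then <v, e_j> = <v, u_j> / sqrt(<u_j, u_j>), so |<v, e_j>|^2 = <v, u_j>^2 / <u_j, u_j>.
Coefficients: <v, e_1> = 7/sqrt(9), <v, e_2> = 53/sqrt(261), <v, e_3> = 108/sqrt(7540).
Square and sum: Σ |<v, e_j>|^2 = 1154/65.
Compute ||v||^2 = v·v = 19.
Deficit = 19 − 1154/65 = 81/65 ≥ 0, confirming Bessel's inequality. (The deficit equals ||v − Σ <v,e_j> e_j||^2, the squared distance from v to span{e_j}.)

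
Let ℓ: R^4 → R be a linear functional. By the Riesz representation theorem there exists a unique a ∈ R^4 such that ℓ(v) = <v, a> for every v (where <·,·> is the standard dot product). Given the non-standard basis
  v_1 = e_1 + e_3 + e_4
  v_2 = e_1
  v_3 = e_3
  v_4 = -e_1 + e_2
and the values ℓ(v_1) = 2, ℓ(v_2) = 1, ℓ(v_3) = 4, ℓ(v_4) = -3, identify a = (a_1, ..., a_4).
a = (1, -2, 4, -3)

Write a = (a_1, ..., a_4) in the standard basis. For each basis vector v_i, ℓ(v_i) = <v_i, a> is a linear equation in the a_j's. Collect the n equations into a matrix system V a = ℓ, where row i of V is v_i (expressed in the standard basis). Since V is invertible (lower-triangular with 1s on the diagonal, up to permutation), solve by back-substitution:
  V =
[[1, 0, 1, 1],
 [1, 0, 0, 0],
 [0, 0, 1, 0],
 [-1, 1, 0, 0]]
  V a = (2, 1, 4, -3)
Solving gives a = (1, -2, 4, -3).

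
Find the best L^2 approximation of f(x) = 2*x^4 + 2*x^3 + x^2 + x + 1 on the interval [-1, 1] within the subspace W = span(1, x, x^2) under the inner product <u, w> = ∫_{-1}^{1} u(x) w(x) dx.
g(x) = 19*x^2/7 + 11*x/5 + 29/35

The best approximation g ∈ W is the orthogonal projection of f onto W. Writing g = a_0 + a_1 x + a_2 x^2, the coefficients solve the normal equations G · a = b where
  G_{ij} = <φ_i, φ_j> and b_i = <f, φ_i>, with φ_0 = 1, φ_1 = x, φ_2 = x^2.
G =
  [2, 0, 2/3]
  [0, 2/3, 0]
  [2/3, 0, 2/5],
b = (52/15, 22/15, 172/105).
Solving gives a_0 = 29/35, a_1 = 11/5, a_2 = 19/7, so
  g(x) = 19*x^2/7 + 11*x/5 + 29/35.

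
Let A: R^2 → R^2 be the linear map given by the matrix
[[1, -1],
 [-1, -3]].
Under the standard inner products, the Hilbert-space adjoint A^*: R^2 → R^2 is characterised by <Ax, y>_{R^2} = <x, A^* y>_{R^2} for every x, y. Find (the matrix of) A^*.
A^* = A^T =
[[1, -1],
 [-1, -3]]

For real matrices with standard dot products, the defining identity <Ax, y> = <x, A^* y> gives (Ax)^T y = x^T (A^*) y, i.e. x^T A^T y = x^T (A^*) y. Since this holds for all x, y, we must have A^* = A^T. Therefore
A^* =
[[1, -1],
 [-1, -3]].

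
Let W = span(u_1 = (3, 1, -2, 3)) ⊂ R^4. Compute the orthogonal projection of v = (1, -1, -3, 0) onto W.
proj_W(v) = (24/23, 8/23, -16/23, 24/23)

Set up U = [u_1 | ... | u_1] ∈ R^(4×1). The projector onto W = col(U) is P = U (U^T U)^(-1) U^T.
Compute U^T U =
  [23],
and U^T v = (8).
Solve U^T U · c = U^T v for the coefficients: c = (8/23). The projection is proj_W(v) = U c.
Check: (v - proj_W(v)) · u_1 = 0  (should be 0).
Result: proj_W(v) = (24/23, 8/23, -16/23, 24/23).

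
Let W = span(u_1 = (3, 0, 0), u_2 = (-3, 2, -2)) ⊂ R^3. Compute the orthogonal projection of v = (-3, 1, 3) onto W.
proj_W(v) = (-3, -1, 1)

Set up U = [u_1 | ... | u_2] ∈ R^(3×2). The projector onto W = col(U) is P = U (U^T U)^(-1) U^T.
Compute U^T U =
  [9, -9]
  [-9, 17],
and U^T v = (-9, 5).
Solve U^T U · c = U^T v for the coefficients: c = (-3/2, -1/2). The projection is proj_W(v) = U c.
Check: (v - proj_W(v)) · u_1 = 0  (should be 0).
Check: (v - proj_W(v)) · u_2 = 0  (should be 0).
Result: proj_W(v) = (-3, -1, 1).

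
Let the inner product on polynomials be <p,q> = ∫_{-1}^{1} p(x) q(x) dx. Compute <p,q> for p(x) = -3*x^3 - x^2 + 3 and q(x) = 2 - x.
<p,q> = 178/15

Expand the product: p(x)·q(x) = 3*x^4 - 5*x^3 - 2*x^2 - 3*x + 6.
∫_{-1}^{1} of each monomial x^k gives [2/(k+1) if k even, 0 if k odd]. Integrating term-by-term (or equivalently evaluating the antiderivative F(x) = 3*x^5/5 - 5*x^4/4 - 2*x^3/3 - 3*x^2/2 + 6*x at the endpoints):
  F(1) − F(−1) = 191/60 − (-521/60) = 178/15.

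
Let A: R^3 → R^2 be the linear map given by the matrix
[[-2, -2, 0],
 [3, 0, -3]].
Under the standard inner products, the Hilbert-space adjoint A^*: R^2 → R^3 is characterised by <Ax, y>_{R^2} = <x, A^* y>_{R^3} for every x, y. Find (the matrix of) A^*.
A^* = A^T =
[[-2, 3],
 [-2, 0],
 [0, -3]]

For real matrices with standard dot products, the defining identity <Ax, y> = <x, A^* y> gives (Ax)^T y = x^T (A^*) y, i.e. x^T A^T y = x^T (A^*) y. Since this holds for all x, y, we must have A^* = A^T. Therefore
A^* =
[[-2, 3],
 [-2, 0],
 [0, -3]].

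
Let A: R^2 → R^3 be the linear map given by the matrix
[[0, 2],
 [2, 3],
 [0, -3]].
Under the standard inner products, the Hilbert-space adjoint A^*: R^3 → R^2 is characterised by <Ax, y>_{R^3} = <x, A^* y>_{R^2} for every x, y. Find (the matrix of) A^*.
A^* = A^T =
[[0, 2, 0],
 [2, 3, -3]]

For real matrices with standard dot products, the defining identity <Ax, y> = <x, A^* y> gives (Ax)^T y = x^T (A^*) y, i.e. x^T A^T y = x^T (A^*) y. Since this holds for all x, y, we must have A^* = A^T. Therefore
A^* =
[[0, 2, 0],
 [2, 3, -3]].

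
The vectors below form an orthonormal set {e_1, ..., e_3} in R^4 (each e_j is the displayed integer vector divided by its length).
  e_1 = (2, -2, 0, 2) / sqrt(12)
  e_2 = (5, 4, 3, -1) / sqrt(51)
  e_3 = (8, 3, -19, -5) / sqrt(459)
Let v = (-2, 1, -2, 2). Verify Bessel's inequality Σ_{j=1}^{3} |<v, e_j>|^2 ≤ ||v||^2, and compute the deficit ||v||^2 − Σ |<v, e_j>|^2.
Σ |<v, e_j>|^2 = 14/3; ||v||^2 = 13; deficit = 25/3

Write each e_j = u_j / sqrt(<u_j, u_j>) where u_j is the displayed integer vector. Then <v, e_j> = <v, u_j> / sqrt(<u_j, u_j>), so |<v, e_j>|^2 = <v, u_j>^2 / <u_j, u_j>.
Coefficients: <v, e_1> = -2/sqrt(12), <v, e_2> = -14/sqrt(51), <v, e_3> = 15/sqrt(459).
Square and sum: Σ |<v, e_j>|^2 = 14/3.
Compute ||v||^2 = v·v = 13.
Deficit = 13 − 14/3 = 25/3 ≥ 0, confirming Bessel's inequality. (The deficit equals ||v − Σ <v,e_j> e_j||^2, the squared distance from v to span{e_j}.)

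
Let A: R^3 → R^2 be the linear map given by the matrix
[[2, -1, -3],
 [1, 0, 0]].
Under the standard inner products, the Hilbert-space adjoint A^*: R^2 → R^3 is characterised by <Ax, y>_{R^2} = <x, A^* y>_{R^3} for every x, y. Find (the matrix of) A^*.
A^* = A^T =
[[2, 1],
 [-1, 0],
 [-3, 0]]

For real matrices with standard dot products, the defining identity <Ax, y> = <x, A^* y> gives (Ax)^T y = x^T (A^*) y, i.e. x^T A^T y = x^T (A^*) y. Since this holds for all x, y, we must have A^* = A^T. Therefore
A^* =
[[2, 1],
 [-1, 0],
 [-3, 0]].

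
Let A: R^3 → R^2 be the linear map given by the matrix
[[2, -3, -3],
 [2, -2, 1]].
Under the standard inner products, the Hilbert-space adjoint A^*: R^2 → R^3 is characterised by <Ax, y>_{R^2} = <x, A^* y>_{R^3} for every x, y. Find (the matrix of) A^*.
A^* = A^T =
[[2, 2],
 [-3, -2],
 [-3, 1]]

For real matrices with standard dot products, the defining identity <Ax, y> = <x, A^* y> gives (Ax)^T y = x^T (A^*) y, i.e. x^T A^T y = x^T (A^*) y. Since this holds for all x, y, we must have A^* = A^T. Therefore
A^* =
[[2, 2],
 [-3, -2],
 [-3, 1]].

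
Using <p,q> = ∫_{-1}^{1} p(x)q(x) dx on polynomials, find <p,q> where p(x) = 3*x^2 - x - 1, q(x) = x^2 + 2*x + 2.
<p,q> = -4/5

Expand the product: p(x)·q(x) = 3*x^4 + 5*x^3 + 3*x^2 - 4*x - 2.
∫_{-1}^{1} of each monomial x^k gives [2/(k+1) if k even, 0 if k odd]. Integrating term-by-term (or equivalently evaluating the antiderivative F(x) = 3*x^5/5 + 5*x^4/4 + x^3 - 2*x^2 - 2*x at the endpoints):
  F(1) − F(−1) = -23/20 − (-7/20) = -4/5.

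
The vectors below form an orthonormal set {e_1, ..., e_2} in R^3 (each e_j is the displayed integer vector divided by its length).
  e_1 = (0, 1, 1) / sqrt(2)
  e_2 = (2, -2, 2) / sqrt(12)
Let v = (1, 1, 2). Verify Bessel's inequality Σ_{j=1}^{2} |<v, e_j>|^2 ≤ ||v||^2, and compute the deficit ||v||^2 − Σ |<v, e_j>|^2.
Σ |<v, e_j>|^2 = 35/6; ||v||^2 = 6; deficit = 1/6

Write each e_j = u_j / sqrt(<u_j, u_j>) where u_j is the displayed integer vector. Then <v, e_j> = <v, u_j> / sqrt(<u_j, u_j>), so |<v, e_j>|^2 = <v, u_j>^2 / <u_j, u_j>.
Coefficients: <v, e_1> = 3/sqrt(2), <v, e_2> = 4/sqrt(12).
Square and sum: Σ |<v, e_j>|^2 = 35/6.
Compute ||v||^2 = v·v = 6.
Deficit = 6 − 35/6 = 1/6 ≥ 0, confirming Bessel's inequality. (The deficit equals ||v − Σ <v,e_j> e_j||^2, the squared distance from v to span{e_j}.)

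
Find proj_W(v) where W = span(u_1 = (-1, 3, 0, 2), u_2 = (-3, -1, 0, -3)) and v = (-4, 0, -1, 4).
proj_W(v) = (-222/115, 306/115, 0, 24/23)

Set up U = [u_1 | ... | u_2] ∈ R^(4×2). The projector onto W = col(U) is P = U (U^T U)^(-1) U^T.
Compute U^T U =
  [14, -6]
  [-6, 19],
and U^T v = (12, 0).
Solve U^T U · c = U^T v for the coefficients: c = (114/115, 36/115). The projection is proj_W(v) = U c.
Check: (v - proj_W(v)) · u_1 = 0  (should be 0).
Check: (v - proj_W(v)) · u_2 = 0  (should be 0).
Result: proj_W(v) = (-222/115, 306/115, 0, 24/23).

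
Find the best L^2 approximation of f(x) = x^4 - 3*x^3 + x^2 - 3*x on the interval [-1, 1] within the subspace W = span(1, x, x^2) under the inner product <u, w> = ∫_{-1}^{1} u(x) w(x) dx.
g(x) = 13*x^2/7 - 24*x/5 - 3/35

The best approximation g ∈ W is the orthogonal projection of f onto W. Writing g = a_0 + a_1 x + a_2 x^2, the coefficients solve the normal equations G · a = b where
  G_{ij} = <φ_i, φ_j> and b_i = <f, φ_i>, with φ_0 = 1, φ_1 = x, φ_2 = x^2.
G =
  [2, 0, 2/3]
  [0, 2/3, 0]
  [2/3, 0, 2/5],
b = (16/15, -16/5, 24/35).
Solving gives a_0 = -3/35, a_1 = -24/5, a_2 = 13/7, so
  g(x) = 13*x^2/7 - 24*x/5 - 3/35.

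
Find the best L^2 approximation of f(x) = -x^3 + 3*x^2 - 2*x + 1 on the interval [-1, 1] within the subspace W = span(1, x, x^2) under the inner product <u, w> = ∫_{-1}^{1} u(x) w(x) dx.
g(x) = 3*x^2 - 13*x/5 + 1

The best approximation g ∈ W is the orthogonal projection of f onto W. Writing g = a_0 + a_1 x + a_2 x^2, the coefficients solve the normal equations G · a = b where
  G_{ij} = <φ_i, φ_j> and b_i = <f, φ_i>, with φ_0 = 1, φ_1 = x, φ_2 = x^2.
G =
  [2, 0, 2/3]
  [0, 2/3, 0]
  [2/3, 0, 2/5],
b = (4, -26/15, 28/15).
Solving gives a_0 = 1, a_1 = -13/5, a_2 = 3, so
  g(x) = 3*x^2 - 13*x/5 + 1.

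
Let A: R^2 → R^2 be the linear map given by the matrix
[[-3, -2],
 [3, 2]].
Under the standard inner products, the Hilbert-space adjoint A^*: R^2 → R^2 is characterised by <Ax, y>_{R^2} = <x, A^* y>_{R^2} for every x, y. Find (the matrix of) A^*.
A^* = A^T =
[[-3, 3],
 [-2, 2]]

For real matrices with standard dot products, the defining identity <Ax, y> = <x, A^* y> gives (Ax)^T y = x^T (A^*) y, i.e. x^T A^T y = x^T (A^*) y. Since this holds for all x, y, we must have A^* = A^T. Therefore
A^* =
[[-3, 3],
 [-2, 2]].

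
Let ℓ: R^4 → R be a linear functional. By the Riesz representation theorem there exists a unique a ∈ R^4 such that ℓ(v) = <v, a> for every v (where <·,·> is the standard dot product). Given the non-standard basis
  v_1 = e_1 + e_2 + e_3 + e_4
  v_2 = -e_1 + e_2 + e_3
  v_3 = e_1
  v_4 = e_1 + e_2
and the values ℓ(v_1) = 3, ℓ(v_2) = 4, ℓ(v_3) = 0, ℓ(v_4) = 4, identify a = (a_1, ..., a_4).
a = (0, 4, 0, -1)

Write a = (a_1, ..., a_4) in the standard basis. For each basis vector v_i, ℓ(v_i) = <v_i, a> is a linear equation in the a_j's. Collect the n equations into a matrix system V a = ℓ, where row i of V is v_i (expressed in the standard basis). Since V is invertible (lower-triangular with 1s on the diagonal, up to permutation), solve by back-substitution:
  V =
[[1, 1, 1, 1],
 [-1, 1, 1, 0],
 [1, 0, 0, 0],
 [1, 1, 0, 0]]
  V a = (3, 4, 0, 4)
Solving gives a = (0, 4, 0, -1).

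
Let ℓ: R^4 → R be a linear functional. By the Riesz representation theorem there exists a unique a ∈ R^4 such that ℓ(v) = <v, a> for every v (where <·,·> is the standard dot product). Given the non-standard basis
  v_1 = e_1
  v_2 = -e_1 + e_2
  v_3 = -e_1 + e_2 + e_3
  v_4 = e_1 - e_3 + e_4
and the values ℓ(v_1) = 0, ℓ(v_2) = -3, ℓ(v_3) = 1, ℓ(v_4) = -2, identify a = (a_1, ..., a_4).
a = (0, -3, 4, 2)

Write a = (a_1, ..., a_4) in the standard basis. For each basis vector v_i, ℓ(v_i) = <v_i, a> is a linear equation in the a_j's. Collect the n equations into a matrix system V a = ℓ, where row i of V is v_i (expressed in the standard basis). Since V is invertible (lower-triangular with 1s on the diagonal, up to permutation), solve by back-substitution:
  V =
[[1, 0, 0, 0],
 [-1, 1, 0, 0],
 [-1, 1, 1, 0],
 [1, 0, -1, 1]]
  V a = (0, -3, 1, -2)
Solving gives a = (0, -3, 4, 2).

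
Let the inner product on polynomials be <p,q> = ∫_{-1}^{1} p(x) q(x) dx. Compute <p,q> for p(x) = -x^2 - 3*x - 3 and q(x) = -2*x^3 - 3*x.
<p,q> = 42/5

Expand the product: p(x)·q(x) = 2*x^5 + 6*x^4 + 9*x^3 + 9*x^2 + 9*x.
∫_{-1}^{1} of each monomial x^k gives [2/(k+1) if k even, 0 if k odd]. Integrating term-by-term (or equivalently evaluating the antiderivative F(x) = x^6/3 + 6*x^5/5 + 9*x^4/4 + 3*x^3 + 9*x^2/2 at the endpoints):
  F(1) − F(−1) = 677/60 − (173/60) = 42/5.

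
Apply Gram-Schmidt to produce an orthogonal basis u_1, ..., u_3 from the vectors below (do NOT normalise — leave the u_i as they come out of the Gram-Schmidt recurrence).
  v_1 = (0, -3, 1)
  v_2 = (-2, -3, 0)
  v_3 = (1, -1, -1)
Orthogonal basis:
  u_1 = (0, -3, 1)
  u_2 = (-2, -3/10, -9/10)
  u_3 = (33/49, -22/49, -66/49)

Apply the Gram-Schmidt recurrence
  u_1 = v_1
  u_i = v_i − Σ_{j<i} ((v_i · u_j) / (u_j · u_j)) · u_j.

Step by step this gives:
  u_1 = (0, -3, 1)
  u_2 = (-2, -3/10, -9/10)
  u_3 = (33/49, -22/49, -66/49)

Orthogonality check:
  u_2 · u_1 = 0 (should be 0)
  u_3 · u_1 = 0 (should be 0)
  u_3 · u_2 = 0 (should be 0)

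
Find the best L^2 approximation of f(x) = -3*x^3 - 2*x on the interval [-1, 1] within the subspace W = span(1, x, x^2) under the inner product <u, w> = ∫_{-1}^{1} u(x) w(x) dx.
g(x) = -19*x/5

The best approximation g ∈ W is the orthogonal projection of f onto W. Writing g = a_0 + a_1 x + a_2 x^2, the coefficients solve the normal equations G · a = b where
  G_{ij} = <φ_i, φ_j> and b_i = <f, φ_i>, with φ_0 = 1, φ_1 = x, φ_2 = x^2.
G =
  [2, 0, 2/3]
  [0, 2/3, 0]
  [2/3, 0, 2/5],
b = (0, -38/15, 0).
Solving gives a_0 = 0, a_1 = -19/5, a_2 = 0, so
  g(x) = -19*x/5.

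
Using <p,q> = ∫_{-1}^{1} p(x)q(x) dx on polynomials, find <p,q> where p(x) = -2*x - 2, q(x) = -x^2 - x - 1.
<p,q> = 20/3

Expand the product: p(x)·q(x) = 2*x^3 + 4*x^2 + 4*x + 2.
∫_{-1}^{1} of each monomial x^k gives [2/(k+1) if k even, 0 if k odd]. Integrating term-by-term (or equivalently evaluating the antiderivative F(x) = x^4/2 + 4*x^3/3 + 2*x^2 + 2*x at the endpoints):
  F(1) − F(−1) = 35/6 − (-5/6) = 20/3.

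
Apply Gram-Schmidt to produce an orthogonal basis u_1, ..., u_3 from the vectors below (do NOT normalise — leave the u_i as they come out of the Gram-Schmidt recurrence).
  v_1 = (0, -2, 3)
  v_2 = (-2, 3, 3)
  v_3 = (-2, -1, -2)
Orthogonal basis:
  u_1 = (0, -2, 3)
  u_2 = (-2, 45/13, 30/13)
  u_3 = (-660/277, -264/277, -176/277)

Apply the Gram-Schmidt recurrence
  u_1 = v_1
  u_i = v_i − Σ_{j<i} ((v_i · u_j) / (u_j · u_j)) · u_j.

Step by step this gives:
  u_1 = (0, -2, 3)
  u_2 = (-2, 45/13, 30/13)
  u_3 = (-660/277, -264/277, -176/277)

Orthogonality check:
  u_2 · u_1 = 0 (should be 0)
  u_3 · u_1 = 0 (should be 0)
  u_3 · u_2 = 0 (should be 0)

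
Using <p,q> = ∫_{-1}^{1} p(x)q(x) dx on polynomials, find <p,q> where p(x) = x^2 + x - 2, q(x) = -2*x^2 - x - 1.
<p,q> = 68/15

Expand the product: p(x)·q(x) = -2*x^4 - 3*x^3 + 2*x^2 + x + 2.
∫_{-1}^{1} of each monomial x^k gives [2/(k+1) if k even, 0 if k odd]. Integrating term-by-term (or equivalently evaluating the antiderivative F(x) = -2*x^5/5 - 3*x^4/4 + 2*x^3/3 + x^2/2 + 2*x at the endpoints):
  F(1) − F(−1) = 121/60 − (-151/60) = 68/15.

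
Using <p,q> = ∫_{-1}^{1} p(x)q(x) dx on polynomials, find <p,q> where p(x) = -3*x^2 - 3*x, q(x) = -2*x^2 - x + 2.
<p,q> = 2/5

Expand the product: p(x)·q(x) = 6*x^4 + 9*x^3 - 3*x^2 - 6*x.
∫_{-1}^{1} of each monomial x^k gives [2/(k+1) if k even, 0 if k odd]. Integrating term-by-term (or equivalently evaluating the antiderivative F(x) = 6*x^5/5 + 9*x^4/4 - x^3 - 3*x^2 at the endpoints):
  F(1) − F(−1) = -11/20 − (-19/20) = 2/5.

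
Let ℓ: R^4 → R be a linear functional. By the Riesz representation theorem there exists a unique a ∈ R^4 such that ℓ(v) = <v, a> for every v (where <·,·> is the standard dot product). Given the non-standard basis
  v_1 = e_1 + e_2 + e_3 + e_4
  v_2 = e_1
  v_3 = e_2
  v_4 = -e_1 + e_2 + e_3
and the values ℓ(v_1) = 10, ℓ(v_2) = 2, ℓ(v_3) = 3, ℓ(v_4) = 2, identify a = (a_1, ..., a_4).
a = (2, 3, 1, 4)

Write a = (a_1, ..., a_4) in the standard basis. For each basis vector v_i, ℓ(v_i) = <v_i, a> is a linear equation in the a_j's. Collect the n equations into a matrix system V a = ℓ, where row i of V is v_i (expressed in the standard basis). Since V is invertible (lower-triangular with 1s on the diagonal, up to permutation), solve by back-substitution:
  V =
[[1, 1, 1, 1],
 [1, 0, 0, 0],
 [0, 1, 0, 0],
 [-1, 1, 1, 0]]
  V a = (10, 2, 3, 2)
Solving gives a = (2, 3, 1, 4).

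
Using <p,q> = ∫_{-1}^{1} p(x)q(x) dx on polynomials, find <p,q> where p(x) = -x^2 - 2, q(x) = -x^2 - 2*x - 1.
<p,q> = 32/5

Expand the product: p(x)·q(x) = x^4 + 2*x^3 + 3*x^2 + 4*x + 2.
∫_{-1}^{1} of each monomial x^k gives [2/(k+1) if k even, 0 if k odd]. Integrating term-by-term (or equivalently evaluating the antiderivative F(x) = x^5/5 + x^4/2 + x^3 + 2*x^2 + 2*x at the endpoints):
  F(1) − F(−1) = 57/10 − (-7/10) = 32/5.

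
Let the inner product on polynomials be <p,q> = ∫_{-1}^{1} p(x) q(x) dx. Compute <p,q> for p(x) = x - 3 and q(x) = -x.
<p,q> = -2/3

Expand the product: p(x)·q(x) = -x^2 + 3*x.
∫_{-1}^{1} of each monomial x^k gives [2/(k+1) if k even, 0 if k odd]. Integrating term-by-term (or equivalently evaluating the antiderivative F(x) = -x^3/3 + 3*x^2/2 at the endpoints):
  F(1) − F(−1) = 7/6 − (11/6) = -2/3.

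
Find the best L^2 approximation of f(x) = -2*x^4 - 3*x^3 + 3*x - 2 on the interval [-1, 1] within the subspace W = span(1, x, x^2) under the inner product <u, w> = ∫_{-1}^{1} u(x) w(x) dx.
g(x) = -12*x^2/7 + 6*x/5 - 64/35

The best approximation g ∈ W is the orthogonal projection of f onto W. Writing g = a_0 + a_1 x + a_2 x^2, the coefficients solve the normal equations G · a = b where
  G_{ij} = <φ_i, φ_j> and b_i = <f, φ_i>, with φ_0 = 1, φ_1 = x, φ_2 = x^2.
G =
  [2, 0, 2/3]
  [0, 2/3, 0]
  [2/3, 0, 2/5],
b = (-24/5, 4/5, -40/21).
Solving gives a_0 = -64/35, a_1 = 6/5, a_2 = -12/7, so
  g(x) = -12*x^2/7 + 6*x/5 - 64/35.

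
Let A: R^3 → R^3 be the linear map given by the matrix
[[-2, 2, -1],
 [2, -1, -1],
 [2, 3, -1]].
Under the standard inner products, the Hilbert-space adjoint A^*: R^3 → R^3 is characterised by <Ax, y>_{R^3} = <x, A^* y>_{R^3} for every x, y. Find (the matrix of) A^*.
A^* = A^T =
[[-2, 2, 2],
 [2, -1, 3],
 [-1, -1, -1]]

For real matrices with standard dot products, the defining identity <Ax, y> = <x, A^* y> gives (Ax)^T y = x^T (A^*) y, i.e. x^T A^T y = x^T (A^*) y. Since this holds for all x, y, we must have A^* = A^T. Therefore
A^* =
[[-2, 2, 2],
 [2, -1, 3],
 [-1, -1, -1]].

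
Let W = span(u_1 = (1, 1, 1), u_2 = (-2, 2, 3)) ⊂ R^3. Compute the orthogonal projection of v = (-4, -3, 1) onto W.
proj_W(v) = (-61/14, -17/14, -3/7)

Set up U = [u_1 | ... | u_2] ∈ R^(3×2). The projector onto W = col(U) is P = U (U^T U)^(-1) U^T.
Compute U^T U =
  [3, 3]
  [3, 17],
and U^T v = (-6, 5).
Solve U^T U · c = U^T v for the coefficients: c = (-39/14, 11/14). The projection is proj_W(v) = U c.
Check: (v - proj_W(v)) · u_1 = 0  (should be 0).
Check: (v - proj_W(v)) · u_2 = 0  (should be 0).
Result: proj_W(v) = (-61/14, -17/14, -3/7).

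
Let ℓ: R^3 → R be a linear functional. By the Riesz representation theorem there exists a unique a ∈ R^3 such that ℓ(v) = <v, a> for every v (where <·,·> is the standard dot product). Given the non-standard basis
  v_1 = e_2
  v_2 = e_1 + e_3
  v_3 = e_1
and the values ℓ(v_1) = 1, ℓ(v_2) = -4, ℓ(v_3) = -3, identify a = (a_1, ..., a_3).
a = (-3, 1, -1)

Write a = (a_1, ..., a_3) in the standard basis. For each basis vector v_i, ℓ(v_i) = <v_i, a> is a linear equation in the a_j's. Collect the n equations into a matrix system V a = ℓ, where row i of V is v_i (expressed in the standard basis). Since V is invertible (lower-triangular with 1s on the diagonal, up to permutation), solve by back-substitution:
  V =
[[0, 1, 0],
 [1, 0, 1],
 [1, 0, 0]]
  V a = (1, -4, -3)
Solving gives a = (-3, 1, -1).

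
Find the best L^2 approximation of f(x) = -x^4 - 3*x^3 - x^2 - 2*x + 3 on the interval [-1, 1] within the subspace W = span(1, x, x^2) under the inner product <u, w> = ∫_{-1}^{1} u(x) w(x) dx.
g(x) = -13*x^2/7 - 19*x/5 + 108/35

The best approximation g ∈ W is the orthogonal projection of f onto W. Writing g = a_0 + a_1 x + a_2 x^2, the coefficients solve the normal equations G · a = b where
  G_{ij} = <φ_i, φ_j> and b_i = <f, φ_i>, with φ_0 = 1, φ_1 = x, φ_2 = x^2.
G =
  [2, 0, 2/3]
  [0, 2/3, 0]
  [2/3, 0, 2/5],
b = (74/15, -38/15, 46/35).
Solving gives a_0 = 108/35, a_1 = -19/5, a_2 = -13/7, so
  g(x) = -13*x^2/7 - 19*x/5 + 108/35.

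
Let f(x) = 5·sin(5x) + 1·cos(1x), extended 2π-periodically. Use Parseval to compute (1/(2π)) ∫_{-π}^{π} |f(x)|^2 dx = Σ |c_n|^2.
Σ |c_n|^2 = 13

Expand |f|^2 and use orthogonality of {sin(nx), cos(mx)} on [-π, π]:
  ∫_{-π}^{π} sin(nx)^2 dx = π, ∫ cos(mx)^2 dx = π, and cross terms integrate to 0.
So ∫_{-π}^{π} f(x)^2 dx = 5^2 · π + 1^2 · π = (25 + 1)π.
Divide by 2π: (25 + 1)/2 = 13.
By Parseval, this equals Σ |c_n|^2.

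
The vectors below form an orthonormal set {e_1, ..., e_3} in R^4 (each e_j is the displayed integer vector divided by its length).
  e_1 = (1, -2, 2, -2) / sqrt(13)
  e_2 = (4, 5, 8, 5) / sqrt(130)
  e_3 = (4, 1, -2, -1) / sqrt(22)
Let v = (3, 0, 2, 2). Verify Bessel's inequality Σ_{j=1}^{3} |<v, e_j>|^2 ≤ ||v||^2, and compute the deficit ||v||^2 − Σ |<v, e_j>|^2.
Σ |<v, e_j>|^2 = 739/55; ||v||^2 = 17; deficit = 196/55

Write each e_j = u_j / sqrt(<u_j, u_j>) where u_j is the displayed integer vector. Then <v, e_j> = <v, u_j> / sqrt(<u_j, u_j>), so |<v, e_j>|^2 = <v, u_j>^2 / <u_j, u_j>.
Coefficients: <v, e_1> = 3/sqrt(13), <v, e_2> = 38/sqrt(130), <v, e_3> = 6/sqrt(22).
Square and sum: Σ |<v, e_j>|^2 = 739/55.
Compute ||v||^2 = v·v = 17.
Deficit = 17 − 739/55 = 196/55 ≥ 0, confirming Bessel's inequality. (The deficit equals ||v − Σ <v,e_j> e_j||^2, the squared distance from v to span{e_j}.)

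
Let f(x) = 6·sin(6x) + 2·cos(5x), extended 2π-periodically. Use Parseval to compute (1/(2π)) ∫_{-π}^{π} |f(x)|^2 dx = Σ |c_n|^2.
Σ |c_n|^2 = 20

Expand |f|^2 and use orthogonality of {sin(nx), cos(mx)} on [-π, π]:
  ∫_{-π}^{π} sin(nx)^2 dx = π, ∫ cos(mx)^2 dx = π, and cross terms integrate to 0.
So ∫_{-π}^{π} f(x)^2 dx = 6^2 · π + 2^2 · π = (36 + 4)π.
Divide by 2π: (36 + 4)/2 = 20.
By Parseval, this equals Σ |c_n|^2.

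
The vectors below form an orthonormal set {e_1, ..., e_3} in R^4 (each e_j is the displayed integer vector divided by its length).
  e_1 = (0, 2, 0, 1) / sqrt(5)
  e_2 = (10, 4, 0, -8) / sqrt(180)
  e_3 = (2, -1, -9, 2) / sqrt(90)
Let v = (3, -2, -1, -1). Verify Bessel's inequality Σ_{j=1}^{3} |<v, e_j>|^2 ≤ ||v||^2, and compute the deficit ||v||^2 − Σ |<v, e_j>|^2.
Σ |<v, e_j>|^2 = 25/2; ||v||^2 = 15; deficit = 5/2

Write each e_j = u_j / sqrt(<u_j, u_j>) where u_j is the displayed integer vector. Then <v, e_j> = <v, u_j> / sqrt(<u_j, u_j>), so |<v, e_j>|^2 = <v, u_j>^2 / <u_j, u_j>.
Coefficients: <v, e_1> = -5/sqrt(5), <v, e_2> = 30/sqrt(180), <v, e_3> = 15/sqrt(90).
Square and sum: Σ |<v, e_j>|^2 = 25/2.
Compute ||v||^2 = v·v = 15.
Deficit = 15 − 25/2 = 5/2 ≥ 0, confirming Bessel's inequality. (The deficit equals ||v − Σ <v,e_j> e_j||^2, the squared distance from v to span{e_j}.)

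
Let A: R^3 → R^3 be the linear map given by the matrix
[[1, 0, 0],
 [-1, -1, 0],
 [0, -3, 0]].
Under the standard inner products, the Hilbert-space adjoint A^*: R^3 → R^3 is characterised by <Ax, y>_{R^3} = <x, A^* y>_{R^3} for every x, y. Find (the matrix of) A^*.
A^* = A^T =
[[1, -1, 0],
 [0, -1, -3],
 [0, 0, 0]]

For real matrices with standard dot products, the defining identity <Ax, y> = <x, A^* y> gives (Ax)^T y = x^T (A^*) y, i.e. x^T A^T y = x^T (A^*) y. Since this holds for all x, y, we must have A^* = A^T. Therefore
A^* =
[[1, -1, 0],
 [0, -1, -3],
 [0, 0, 0]].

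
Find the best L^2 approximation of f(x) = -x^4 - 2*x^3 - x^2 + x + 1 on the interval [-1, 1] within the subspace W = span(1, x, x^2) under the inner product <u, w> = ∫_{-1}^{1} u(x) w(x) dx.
g(x) = -13*x^2/7 - x/5 + 38/35

The best approximation g ∈ W is the orthogonal projection of f onto W. Writing g = a_0 + a_1 x + a_2 x^2, the coefficients solve the normal equations G · a = b where
  G_{ij} = <φ_i, φ_j> and b_i = <f, φ_i>, with φ_0 = 1, φ_1 = x, φ_2 = x^2.
G =
  [2, 0, 2/3]
  [0, 2/3, 0]
  [2/3, 0, 2/5],
b = (14/15, -2/15, -2/105).
Solving gives a_0 = 38/35, a_1 = -1/5, a_2 = -13/7, so
  g(x) = -13*x^2/7 - x/5 + 38/35.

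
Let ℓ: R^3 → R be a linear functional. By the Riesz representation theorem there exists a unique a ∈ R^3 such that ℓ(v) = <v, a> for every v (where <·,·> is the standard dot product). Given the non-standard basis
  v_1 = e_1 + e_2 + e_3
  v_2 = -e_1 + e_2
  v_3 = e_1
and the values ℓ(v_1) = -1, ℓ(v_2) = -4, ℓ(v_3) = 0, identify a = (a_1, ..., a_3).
a = (0, -4, 3)

Write a = (a_1, ..., a_3) in the standard basis. For each basis vector v_i, ℓ(v_i) = <v_i, a> is a linear equation in the a_j's. Collect the n equations into a matrix system V a = ℓ, where row i of V is v_i (expressed in the standard basis). Since V is invertible (lower-triangular with 1s on the diagonal, up to permutation), solve by back-substitution:
  V =
[[1, 1, 1],
 [-1, 1, 0],
 [1, 0, 0]]
  V a = (-1, -4, 0)
Solving gives a = (0, -4, 3).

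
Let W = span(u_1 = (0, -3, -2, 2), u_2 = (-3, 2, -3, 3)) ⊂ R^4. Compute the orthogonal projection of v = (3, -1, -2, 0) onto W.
proj_W(v) = (381/491, -995/491, -113/491, 113/491)

Set up U = [u_1 | ... | u_2] ∈ R^(4×2). The projector onto W = col(U) is P = U (U^T U)^(-1) U^T.
Compute U^T U =
  [17, 6]
  [6, 31],
and U^T v = (7, -5).
Solve U^T U · c = U^T v for the coefficients: c = (247/491, -127/491). The projection is proj_W(v) = U c.
Check: (v - proj_W(v)) · u_1 = 0  (should be 0).
Check: (v - proj_W(v)) · u_2 = 0  (should be 0).
Result: proj_W(v) = (381/491, -995/491, -113/491, 113/491).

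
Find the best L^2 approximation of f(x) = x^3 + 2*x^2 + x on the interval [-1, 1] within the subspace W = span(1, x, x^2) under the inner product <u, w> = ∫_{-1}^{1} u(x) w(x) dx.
g(x) = 2*x^2 + 8*x/5

The best approximation g ∈ W is the orthogonal projection of f onto W. Writing g = a_0 + a_1 x + a_2 x^2, the coefficients solve the normal equations G · a = b where
  G_{ij} = <φ_i, φ_j> and b_i = <f, φ_i>, with φ_0 = 1, φ_1 = x, φ_2 = x^2.
G =
  [2, 0, 2/3]
  [0, 2/3, 0]
  [2/3, 0, 2/5],
b = (4/3, 16/15, 4/5).
Solving gives a_0 = 0, a_1 = 8/5, a_2 = 2, so
  g(x) = 2*x^2 + 8*x/5.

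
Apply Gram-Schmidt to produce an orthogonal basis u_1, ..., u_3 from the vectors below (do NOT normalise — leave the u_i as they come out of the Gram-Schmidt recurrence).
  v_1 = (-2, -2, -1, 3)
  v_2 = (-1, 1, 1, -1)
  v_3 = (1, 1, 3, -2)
Orthogonal basis:
  u_1 = (-2, -2, -1, 3)
  u_2 = (-13/9, 5/9, 7/9, -1/3)
  u_3 = (15/28, -23/28, 7/4, 11/28)

Apply the Gram-Schmidt recurrence
  u_1 = v_1
  u_i = v_i − Σ_{j<i} ((v_i · u_j) / (u_j · u_j)) · u_j.

Step by step this gives:
  u_1 = (-2, -2, -1, 3)
  u_2 = (-13/9, 5/9, 7/9, -1/3)
  u_3 = (15/28, -23/28, 7/4, 11/28)

Orthogonality check:
  u_2 · u_1 = 0 (should be 0)
  u_3 · u_1 = 0 (should be 0)
  u_3 · u_2 = 0 (should be 0)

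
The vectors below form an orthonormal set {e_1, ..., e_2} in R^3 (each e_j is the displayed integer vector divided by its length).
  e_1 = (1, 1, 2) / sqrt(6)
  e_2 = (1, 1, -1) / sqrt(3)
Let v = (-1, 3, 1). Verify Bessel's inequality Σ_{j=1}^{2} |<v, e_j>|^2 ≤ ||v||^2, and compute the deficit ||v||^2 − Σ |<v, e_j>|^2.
Σ |<v, e_j>|^2 = 3; ||v||^2 = 11; deficit = 8

Write each e_j = u_j / sqrt(<u_j, u_j>) where u_j is the displayed integer vector. Then <v, e_j> = <v, u_j> / sqrt(<u_j, u_j>), so |<v, e_j>|^2 = <v, u_j>^2 / <u_j, u_j>.
Coefficients: <v, e_1> = 4/sqrt(6), <v, e_2> = 1/sqrt(3).
Square and sum: Σ |<v, e_j>|^2 = 3.
Compute ||v||^2 = v·v = 11.
Deficit = 11 − 3 = 8 ≥ 0, confirming Bessel's inequality. (The deficit equals ||v − Σ <v,e_j> e_j||^2, the squared distance from v to span{e_j}.)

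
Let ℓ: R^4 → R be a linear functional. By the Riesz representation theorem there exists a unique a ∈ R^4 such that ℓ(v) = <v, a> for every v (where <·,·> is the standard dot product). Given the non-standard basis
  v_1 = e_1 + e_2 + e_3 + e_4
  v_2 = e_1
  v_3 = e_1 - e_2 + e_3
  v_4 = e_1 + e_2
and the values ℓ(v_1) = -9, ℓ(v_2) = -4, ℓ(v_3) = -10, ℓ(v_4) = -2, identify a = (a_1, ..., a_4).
a = (-4, 2, -4, -3)

Write a = (a_1, ..., a_4) in the standard basis. For each basis vector v_i, ℓ(v_i) = <v_i, a> is a linear equation in the a_j's. Collect the n equations into a matrix system V a = ℓ, where row i of V is v_i (expressed in the standard basis). Since V is invertible (lower-triangular with 1s on the diagonal, up to permutation), solve by back-substitution:
  V =
[[1, 1, 1, 1],
 [1, 0, 0, 0],
 [1, -1, 1, 0],
 [1, 1, 0, 0]]
  V a = (-9, -4, -10, -2)
Solving gives a = (-4, 2, -4, -3).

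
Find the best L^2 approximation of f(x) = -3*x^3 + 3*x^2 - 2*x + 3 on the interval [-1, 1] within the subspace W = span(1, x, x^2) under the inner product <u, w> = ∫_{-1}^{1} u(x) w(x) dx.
g(x) = 3*x^2 - 19*x/5 + 3

The best approximation g ∈ W is the orthogonal projection of f onto W. Writing g = a_0 + a_1 x + a_2 x^2, the coefficients solve the normal equations G · a = b where
  G_{ij} = <φ_i, φ_j> and b_i = <f, φ_i>, with φ_0 = 1, φ_1 = x, φ_2 = x^2.
G =
  [2, 0, 2/3]
  [0, 2/3, 0]
  [2/3, 0, 2/5],
b = (8, -38/15, 16/5).
Solving gives a_0 = 3, a_1 = -19/5, a_2 = 3, so
  g(x) = 3*x^2 - 19*x/5 + 3.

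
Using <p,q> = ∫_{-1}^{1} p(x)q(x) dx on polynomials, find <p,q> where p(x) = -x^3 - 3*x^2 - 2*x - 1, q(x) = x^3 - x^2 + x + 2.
<p,q> = -188/21

Expand the product: p(x)·q(x) = -x^6 - 2*x^5 - 4*x^3 - 7*x^2 - 5*x - 2.
∫_{-1}^{1} of each monomial x^k gives [2/(k+1) if k even, 0 if k odd]. Integrating term-by-term (or equivalently evaluating the antiderivative F(x) = -x^7/7 - x^6/3 - x^4 - 7*x^3/3 - 5*x^2/2 - 2*x at the endpoints):
  F(1) − F(−1) = -349/42 − (9/14) = -188/21.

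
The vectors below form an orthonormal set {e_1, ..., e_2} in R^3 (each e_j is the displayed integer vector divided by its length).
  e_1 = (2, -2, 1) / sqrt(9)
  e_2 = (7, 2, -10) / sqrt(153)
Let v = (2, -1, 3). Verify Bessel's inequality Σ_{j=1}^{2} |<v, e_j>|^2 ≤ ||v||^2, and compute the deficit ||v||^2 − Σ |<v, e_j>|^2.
Σ |<v, e_j>|^2 = 189/17; ||v||^2 = 14; deficit = 49/17

Write each e_j = u_j / sqrt(<u_j, u_j>) where u_j is the displayed integer vector. Then <v, e_j> = <v, u_j> / sqrt(<u_j, u_j>), so |<v, e_j>|^2 = <v, u_j>^2 / <u_j, u_j>.
Coefficients: <v, e_1> = 9/sqrt(9), <v, e_2> = -18/sqrt(153).
Square and sum: Σ |<v, e_j>|^2 = 189/17.
Compute ||v||^2 = v·v = 14.
Deficit = 14 − 189/17 = 49/17 ≥ 0, confirming Bessel's inequality. (The deficit equals ||v − Σ <v,e_j> e_j||^2, the squared distance from v to span{e_j}.)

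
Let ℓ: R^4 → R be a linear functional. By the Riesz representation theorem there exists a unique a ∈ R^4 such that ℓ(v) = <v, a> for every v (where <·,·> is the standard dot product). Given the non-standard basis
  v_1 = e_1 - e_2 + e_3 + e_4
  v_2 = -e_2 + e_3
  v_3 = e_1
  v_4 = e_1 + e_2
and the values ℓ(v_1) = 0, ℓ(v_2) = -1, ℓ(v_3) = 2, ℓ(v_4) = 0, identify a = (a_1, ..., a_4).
a = (2, -2, -3, -1)

Write a = (a_1, ..., a_4) in the standard basis. For each basis vector v_i, ℓ(v_i) = <v_i, a> is a linear equation in the a_j's. Collect the n equations into a matrix system V a = ℓ, where row i of V is v_i (expressed in the standard basis). Since V is invertible (lower-triangular with 1s on the diagonal, up to permutation), solve by back-substitution:
  V =
[[1, -1, 1, 1],
 [0, -1, 1, 0],
 [1, 0, 0, 0],
 [1, 1, 0, 0]]
  V a = (0, -1, 2, 0)
Solving gives a = (2, -2, -3, -1).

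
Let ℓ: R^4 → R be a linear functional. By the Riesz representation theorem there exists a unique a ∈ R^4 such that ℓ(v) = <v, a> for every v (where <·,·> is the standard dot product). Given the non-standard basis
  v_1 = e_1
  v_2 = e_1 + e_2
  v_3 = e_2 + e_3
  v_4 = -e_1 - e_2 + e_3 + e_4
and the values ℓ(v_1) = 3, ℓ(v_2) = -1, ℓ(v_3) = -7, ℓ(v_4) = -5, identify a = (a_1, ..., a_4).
a = (3, -4, -3, -3)

Write a = (a_1, ..., a_4) in the standard basis. For each basis vector v_i, ℓ(v_i) = <v_i, a> is a linear equation in the a_j's. Collect the n equations into a matrix system V a = ℓ, where row i of V is v_i (expressed in the standard basis). Since V is invertible (lower-triangular with 1s on the diagonal, up to permutation), solve by back-substitution:
  V =
[[1, 0, 0, 0],
 [1, 1, 0, 0],
 [0, 1, 1, 0],
 [-1, -1, 1, 1]]
  V a = (3, -1, -7, -5)
Solving gives a = (3, -4, -3, -3).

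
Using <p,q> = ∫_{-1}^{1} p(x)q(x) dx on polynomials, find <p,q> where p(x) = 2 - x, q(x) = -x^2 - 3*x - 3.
<p,q> = -34/3

Expand the product: p(x)·q(x) = x^3 + x^2 - 3*x - 6.
∫_{-1}^{1} of each monomial x^k gives [2/(k+1) if k even, 0 if k odd]. Integrating term-by-term (or equivalently evaluating the antiderivative F(x) = x^4/4 + x^3/3 - 3*x^2/2 - 6*x at the endpoints):
  F(1) − F(−1) = -83/12 − (53/12) = -34/3.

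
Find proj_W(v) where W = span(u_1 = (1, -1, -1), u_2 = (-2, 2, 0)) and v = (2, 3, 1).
proj_W(v) = (-1/2, 1/2, 1)

Set up U = [u_1 | ... | u_2] ∈ R^(3×2). The projector onto W = col(U) is P = U (U^T U)^(-1) U^T.
Compute U^T U =
  [3, -4]
  [-4, 8],
and U^T v = (-2, 2).
Solve U^T U · c = U^T v for the coefficients: c = (-1, -1/4). The projection is proj_W(v) = U c.
Check: (v - proj_W(v)) · u_1 = 0  (should be 0).
Check: (v - proj_W(v)) · u_2 = 0  (should be 0).
Result: proj_W(v) = (-1/2, 1/2, 1).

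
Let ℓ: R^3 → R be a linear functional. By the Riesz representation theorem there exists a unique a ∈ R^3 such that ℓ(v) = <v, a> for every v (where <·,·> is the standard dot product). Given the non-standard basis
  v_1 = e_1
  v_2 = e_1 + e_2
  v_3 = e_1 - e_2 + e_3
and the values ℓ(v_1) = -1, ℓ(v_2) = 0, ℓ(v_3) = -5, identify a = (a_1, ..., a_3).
a = (-1, 1, -3)

Write a = (a_1, ..., a_3) in the standard basis. For each basis vector v_i, ℓ(v_i) = <v_i, a> is a linear equation in the a_j's. Collect the n equations into a matrix system V a = ℓ, where row i of V is v_i (expressed in the standard basis). Since V is invertible (lower-triangular with 1s on the diagonal, up to permutation), solve by back-substitution:
  V =
[[1, 0, 0],
 [1, 1, 0],
 [1, -1, 1]]
  V a = (-1, 0, -5)
Solving gives a = (-1, 1, -3).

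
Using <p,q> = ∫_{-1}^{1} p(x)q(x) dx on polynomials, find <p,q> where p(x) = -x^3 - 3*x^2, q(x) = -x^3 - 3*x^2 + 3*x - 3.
<p,q> = 304/35

Expand the product: p(x)·q(x) = x^6 + 6*x^5 + 6*x^4 - 6*x^3 + 9*x^2.
∫_{-1}^{1} of each monomial x^k gives [2/(k+1) if k even, 0 if k odd]. Integrating term-by-term (or equivalently evaluating the antiderivative F(x) = x^7/7 + x^6 + 6*x^5/5 - 3*x^4/2 + 3*x^3 at the endpoints):
  F(1) − F(−1) = 269/70 − (-339/70) = 304/35.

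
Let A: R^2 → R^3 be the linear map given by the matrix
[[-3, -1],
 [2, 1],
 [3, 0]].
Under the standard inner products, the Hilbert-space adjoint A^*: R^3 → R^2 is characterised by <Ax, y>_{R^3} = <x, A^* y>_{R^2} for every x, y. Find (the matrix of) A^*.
A^* = A^T =
[[-3, 2, 3],
 [-1, 1, 0]]

For real matrices with standard dot products, the defining identity <Ax, y> = <x, A^* y> gives (Ax)^T y = x^T (A^*) y, i.e. x^T A^T y = x^T (A^*) y. Since this holds for all x, y, we must have A^* = A^T. Therefore
A^* =
[[-3, 2, 3],
 [-1, 1, 0]].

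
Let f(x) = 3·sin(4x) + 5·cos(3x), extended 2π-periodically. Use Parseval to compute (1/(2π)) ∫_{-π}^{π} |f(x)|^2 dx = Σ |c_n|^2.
Σ |c_n|^2 = 17

Expand |f|^2 and use orthogonality of {sin(nx), cos(mx)} on [-π, π]:
  ∫_{-π}^{π} sin(nx)^2 dx = π, ∫ cos(mx)^2 dx = π, and cross terms integrate to 0.
So ∫_{-π}^{π} f(x)^2 dx = 3^2 · π + 5^2 · π = (9 + 25)π.
Divide by 2π: (9 + 25)/2 = 17.
By Parseval, this equals Σ |c_n|^2.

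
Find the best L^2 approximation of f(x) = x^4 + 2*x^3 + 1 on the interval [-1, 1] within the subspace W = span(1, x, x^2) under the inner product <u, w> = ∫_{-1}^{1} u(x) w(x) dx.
g(x) = 6*x^2/7 + 6*x/5 + 32/35

The best approximation g ∈ W is the orthogonal projection of f onto W. Writing g = a_0 + a_1 x + a_2 x^2, the coefficients solve the normal equations G · a = b where
  G_{ij} = <φ_i, φ_j> and b_i = <f, φ_i>, with φ_0 = 1, φ_1 = x, φ_2 = x^2.
G =
  [2, 0, 2/3]
  [0, 2/3, 0]
  [2/3, 0, 2/5],
b = (12/5, 4/5, 20/21).
Solving gives a_0 = 32/35, a_1 = 6/5, a_2 = 6/7, so
  g(x) = 6*x^2/7 + 6*x/5 + 32/35.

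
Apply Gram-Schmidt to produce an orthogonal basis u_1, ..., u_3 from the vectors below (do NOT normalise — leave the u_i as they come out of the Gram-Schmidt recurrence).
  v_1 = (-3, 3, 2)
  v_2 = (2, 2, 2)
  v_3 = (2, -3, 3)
Orthogonal basis:
  u_1 = (-3, 3, 2)
  u_2 = (28/11, 16/11, 18/11)
  u_3 = (-1/2, -5/2, 3)

Apply the Gram-Schmidt recurrence
  u_1 = v_1
  u_i = v_i − Σ_{j<i} ((v_i · u_j) / (u_j · u_j)) · u_j.

Step by step this gives:
  u_1 = (-3, 3, 2)
  u_2 = (28/11, 16/11, 18/11)
  u_3 = (-1/2, -5/2, 3)

Orthogonality check:
  u_2 · u_1 = 0 (should be 0)
  u_3 · u_1 = 0 (should be 0)
  u_3 · u_2 = 0 (should be 0)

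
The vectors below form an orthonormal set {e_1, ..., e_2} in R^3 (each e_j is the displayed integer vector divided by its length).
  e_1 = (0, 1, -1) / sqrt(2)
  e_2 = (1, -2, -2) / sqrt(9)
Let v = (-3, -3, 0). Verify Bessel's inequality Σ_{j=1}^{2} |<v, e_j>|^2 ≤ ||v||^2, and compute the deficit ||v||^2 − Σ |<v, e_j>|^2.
Σ |<v, e_j>|^2 = 11/2; ||v||^2 = 18; deficit = 25/2

Write each e_j = u_j / sqrt(<u_j, u_j>) where u_j is the displayed integer vector. Then <v, e_j> = <v, u_j> / sqrt(<u_j, u_j>), so |<v, e_j>|^2 = <v, u_j>^2 / <u_j, u_j>.
Coefficients: <v, e_1> = -3/sqrt(2), <v, e_2> = 3/sqrt(9).
Square and sum: Σ |<v, e_j>|^2 = 11/2.
Compute ||v||^2 = v·v = 18.
Deficit = 18 − 11/2 = 25/2 ≥ 0, confirming Bessel's inequality. (The deficit equals ||v − Σ <v,e_j> e_j||^2, the squared distance from v to span{e_j}.)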